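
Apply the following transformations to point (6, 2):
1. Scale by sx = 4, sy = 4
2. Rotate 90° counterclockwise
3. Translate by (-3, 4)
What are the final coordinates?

Step 1: Scale → (24, 8)
Step 2: Rotate 90° → (-8, 24)
Step 3: Translate → (-11, 28)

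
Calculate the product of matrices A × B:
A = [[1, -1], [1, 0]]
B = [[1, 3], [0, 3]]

Matrix multiplication:
C[0][0] = 1×1 + -1×0 = 1
C[0][1] = 1×3 + -1×3 = 0
C[1][0] = 1×1 + 0×0 = 1
C[1][1] = 1×3 + 0×3 = 3
Result: [[1, 0], [1, 3]]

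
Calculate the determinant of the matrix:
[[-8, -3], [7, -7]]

For a 2×2 matrix [[a, b], [c, d]], det = ad - bc
det = (-8)(-7) - (-3)(7) = 56 - -21 = 77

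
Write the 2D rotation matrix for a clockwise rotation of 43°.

Rotation matrix formula: [[cos θ, -sin θ], [sin θ, cos θ]]
A clockwise rotation by 43° is equivalent to a counterclockwise rotation by -43°.
For θ = -43°:
cos(-43°) = 0.7314
sin(-43°) = -0.6820
Result: [[0.7314, 0.6820], [-0.6820, 0.7314]]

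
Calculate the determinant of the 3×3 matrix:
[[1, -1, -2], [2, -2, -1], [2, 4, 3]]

Expansion along first row:
det = 1·det([[-2,-1],[4,3]]) - -1·det([[2,-1],[2,3]]) + -2·det([[2,-2],[2,4]])
    = 1·(-2·3 - -1·4) - -1·(2·3 - -1·2) + -2·(2·4 - -2·2)
    = 1·-2 - -1·8 + -2·12
    = -2 + 8 + -24 = -18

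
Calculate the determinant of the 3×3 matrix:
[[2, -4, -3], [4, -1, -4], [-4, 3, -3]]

Expansion along first row:
det = 2·det([[-1,-4],[3,-3]]) - -4·det([[4,-4],[-4,-3]]) + -3·det([[4,-1],[-4,3]])
    = 2·(-1·-3 - -4·3) - -4·(4·-3 - -4·-4) + -3·(4·3 - -1·-4)
    = 2·15 - -4·-28 + -3·8
    = 30 + -112 + -24 = -106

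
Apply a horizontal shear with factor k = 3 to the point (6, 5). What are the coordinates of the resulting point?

Shear matrix for horizontal shear with factor k = 3:
[[1, 3], [0, 1]]
Result: (6, 5) → (21, 5)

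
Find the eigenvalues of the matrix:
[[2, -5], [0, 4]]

Characteristic equation: det(A - λI) = 0
λ² - (trace)λ + (det) = 0
trace = 2 + 4 = 6, det = (2)(4) - (-5)(0) = 8
λ² - (6)λ + (8) = 0
λ = (6 ± √((6)² - 4·(8))) / 2 = (6 ± √4) / 2
Solving: λ = 2, 4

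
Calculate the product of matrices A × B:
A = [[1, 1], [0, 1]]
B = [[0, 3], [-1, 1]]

Matrix multiplication:
C[0][0] = 1×0 + 1×-1 = -1
C[0][1] = 1×3 + 1×1 = 4
C[1][0] = 0×0 + 1×-1 = -1
C[1][1] = 0×3 + 1×1 = 1
Result: [[-1, 4], [-1, 1]]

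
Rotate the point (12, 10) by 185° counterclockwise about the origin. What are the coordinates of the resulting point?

Rotation matrix for 185°: [[cos 185°, -sin 185°], [sin 185°, cos 185°]] ≈ [[-0.996195, 0.087156], [-0.087156, -0.996195]]
[[-0.996195, 0.087156], [-0.087156, -0.996195]] × [12, 10]ᵀ ≈ [-11.0828, -11.0078]ᵀ
Result: (-11.0828, -11.0078)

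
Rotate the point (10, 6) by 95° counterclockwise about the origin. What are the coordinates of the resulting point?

Rotation matrix for 95°: [[cos 95°, -sin 95°], [sin 95°, cos 95°]] ≈ [[-0.087156, -0.996195], [0.996195, -0.087156]]
[[-0.087156, -0.996195], [0.996195, -0.087156]] × [10, 6]ᵀ ≈ [-6.8487, 9.4390]ᵀ
Result: (-6.8487, 9.4390)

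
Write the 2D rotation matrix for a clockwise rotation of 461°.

Rotation matrix formula: [[cos θ, -sin θ], [sin θ, cos θ]]
A clockwise rotation by 461° is equivalent to a counterclockwise rotation by -461°.
For θ = -461°:
cos(-461°) = -0.1908
sin(-461°) = -0.9816
Result: [[-0.1908, 0.9816], [-0.9816, -0.1908]]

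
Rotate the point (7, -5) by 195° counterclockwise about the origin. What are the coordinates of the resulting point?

Rotation matrix for 195°: [[cos 195°, -sin 195°], [sin 195°, cos 195°]] ≈ [[-0.965926, 0.258819], [-0.258819, -0.965926]]
[[-0.965926, 0.258819], [-0.258819, -0.965926]] × [7, -5]ᵀ ≈ [-8.0556, 3.0179]ᵀ
Result: (-8.0556, 3.0179)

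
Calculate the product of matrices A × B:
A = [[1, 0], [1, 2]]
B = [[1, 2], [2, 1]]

Matrix multiplication:
C[0][0] = 1×1 + 0×2 = 1
C[0][1] = 1×2 + 0×1 = 2
C[1][0] = 1×1 + 2×2 = 5
C[1][1] = 1×2 + 2×1 = 4
Result: [[1, 2], [5, 4]]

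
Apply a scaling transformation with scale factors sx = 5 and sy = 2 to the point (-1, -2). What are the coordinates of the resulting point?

Scaling matrix:
[[5, 0], [0, 2]]
Result: (-1 × 5, -2 × 2) = (-5, -4)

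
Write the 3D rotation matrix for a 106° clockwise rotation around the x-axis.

Rotation matrix for clockwise 106° around x-axis:
A clockwise rotation by 106° is a counterclockwise rotation by -106°.
cos(-106°) = -0.2756, sin(-106°) = -0.9613
Result: [[1, 0, 0], [0, -0.2756, 0.9613], [0, -0.9613, -0.2756]]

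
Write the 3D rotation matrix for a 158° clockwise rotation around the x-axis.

Rotation matrix for clockwise 158° around x-axis:
A clockwise rotation by 158° is a counterclockwise rotation by -158°.
cos(-158°) = -0.9272, sin(-158°) = -0.3746
Result: [[1, 0, 0], [0, -0.9272, 0.3746], [0, -0.3746, -0.9272]]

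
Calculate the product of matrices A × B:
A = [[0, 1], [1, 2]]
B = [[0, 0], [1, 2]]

Matrix multiplication:
C[0][0] = 0×0 + 1×1 = 1
C[0][1] = 0×0 + 1×2 = 2
C[1][0] = 1×0 + 2×1 = 2
C[1][1] = 1×0 + 2×2 = 4
Result: [[1, 2], [2, 4]]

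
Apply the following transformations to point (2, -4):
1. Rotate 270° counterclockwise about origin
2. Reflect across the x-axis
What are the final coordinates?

Step 1: Rotate 270° → (-4, -2)
Step 2: Reflect across x-axis → (-4, 2)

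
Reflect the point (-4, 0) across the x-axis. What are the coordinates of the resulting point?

Reflection across x-axis: (-4, 0) → (-4, 0)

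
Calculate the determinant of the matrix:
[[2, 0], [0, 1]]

For a 2×2 matrix [[a, b], [c, d]], det = ad - bc
det = (2)(1) - (0)(0) = 2 - 0 = 2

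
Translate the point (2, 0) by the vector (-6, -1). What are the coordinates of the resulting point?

Translation by (-6, -1) (homogeneous matrix [[1, 0, -6], [0, 1, -1], [0, 0, 1]]):
x' = 2 + -6 = -4
y' = 0 + -1 = -1
Result: (-4, -1)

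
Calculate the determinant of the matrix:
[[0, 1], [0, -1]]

For a 2×2 matrix [[a, b], [c, d]], det = ad - bc
det = (0)(-1) - (1)(0) = 0 - 0 = 0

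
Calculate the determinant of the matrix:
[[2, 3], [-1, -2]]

For a 2×2 matrix [[a, b], [c, d]], det = ad - bc
det = (2)(-2) - (3)(-1) = -4 - -3 = -1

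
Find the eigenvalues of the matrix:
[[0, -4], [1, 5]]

Characteristic equation: det(A - λI) = 0
λ² - (trace)λ + (det) = 0
trace = 0 + 5 = 5, det = (0)(5) - (-4)(1) = 4
λ² - (5)λ + (4) = 0
λ = (5 ± √((5)² - 4·(4))) / 2 = (5 ± √9) / 2
Solving: λ = 1, 4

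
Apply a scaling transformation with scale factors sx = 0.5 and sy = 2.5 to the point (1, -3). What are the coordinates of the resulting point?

Scaling matrix:
[[0.50, 0], [0, 2.50]]
Result: (1 × 0.5, -3 × 2.5) = (0.5, -7.5)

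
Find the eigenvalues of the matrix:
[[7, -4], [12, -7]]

Characteristic equation: det(A - λI) = 0
λ² - (trace)λ + (det) = 0
trace = 7 + -7 = 0, det = (7)(-7) - (-4)(12) = -1
λ² - (0)λ + (-1) = 0
λ = (0 ± √((0)² - 4·(-1))) / 2 = (0 ± √4) / 2
Solving: λ = -1, 1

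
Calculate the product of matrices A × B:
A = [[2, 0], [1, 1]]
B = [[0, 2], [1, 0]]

Matrix multiplication:
C[0][0] = 2×0 + 0×1 = 0
C[0][1] = 2×2 + 0×0 = 4
C[1][0] = 1×0 + 1×1 = 1
C[1][1] = 1×2 + 1×0 = 2
Result: [[0, 4], [1, 2]]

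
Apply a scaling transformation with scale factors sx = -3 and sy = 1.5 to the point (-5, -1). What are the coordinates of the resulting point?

Scaling matrix:
[[-3, 0], [0, 1.50]]
Result: (-5 × -3, -1 × 1.5) = (15, -1.5)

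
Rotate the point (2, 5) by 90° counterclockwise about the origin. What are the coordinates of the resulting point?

Rotation matrix for 90°: [[cos 90°, -sin 90°], [sin 90°, cos 90°]] = [[0, -1], [1, 0]]
[[0, -1], [1, 0]] × [2, 5]ᵀ = [-5, 2]ᵀ
Result: (-5, 2)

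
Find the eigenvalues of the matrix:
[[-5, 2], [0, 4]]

Characteristic equation: det(A - λI) = 0
λ² - (trace)λ + (det) = 0
trace = -5 + 4 = -1, det = (-5)(4) - (2)(0) = -20
λ² - (-1)λ + (-20) = 0
λ = (-1 ± √((-1)² - 4·(-20))) / 2 = (-1 ± √81) / 2
Solving: λ = -5, 4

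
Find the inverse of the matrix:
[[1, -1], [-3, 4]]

For [[a,b],[c,d]], inverse = (1/det)·[[d,-b],[-c,a]]
det = (1)(4) - (-1)(-3) = 4 - 3 = 1
Inverse = [[4, 1], [3, 1]]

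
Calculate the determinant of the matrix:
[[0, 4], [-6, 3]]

For a 2×2 matrix [[a, b], [c, d]], det = ad - bc
det = (0)(3) - (4)(-6) = 0 - -24 = 24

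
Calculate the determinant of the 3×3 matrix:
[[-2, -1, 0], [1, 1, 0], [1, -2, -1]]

Expansion along first row:
det = -2·det([[1,0],[-2,-1]]) - -1·det([[1,0],[1,-1]]) + 0·det([[1,1],[1,-2]])
    = -2·(1·-1 - 0·-2) - -1·(1·-1 - 0·1) + 0·(1·-2 - 1·1)
    = -2·-1 - -1·-1 + 0·-3
    = 2 + -1 + 0 = 1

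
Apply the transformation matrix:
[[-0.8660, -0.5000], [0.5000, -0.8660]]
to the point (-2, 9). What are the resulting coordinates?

Matrix multiplication:
[[-0.8660, -0.5000], [0.5000, -0.8660]] × [-2, 9]ᵀ
= [(-0.8660)(-2) + (-0.5000)(9), (0.5000)(-2) + (-0.8660)(9)]ᵀ
= [-2.7680, -8.7940]ᵀ
Result: (-2.7680, -8.7940)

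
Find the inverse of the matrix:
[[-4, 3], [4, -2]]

For [[a,b],[c,d]], inverse = (1/det)·[[d,-b],[-c,a]]
det = (-4)(-2) - (3)(4) = 8 - 12 = -4
Inverse = (1/-4)·[[-2, -3], [-4, -4]]
= [[1/2, 3/4], [1, 1]]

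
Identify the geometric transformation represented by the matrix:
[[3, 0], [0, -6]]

This matrix represents: non-uniform scaling by sx = 3, sy = -6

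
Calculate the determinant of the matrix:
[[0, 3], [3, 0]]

For a 2×2 matrix [[a, b], [c, d]], det = ad - bc
det = (0)(0) - (3)(3) = 0 - 9 = -9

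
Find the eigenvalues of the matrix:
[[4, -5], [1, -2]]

Characteristic equation: det(A - λI) = 0
λ² - (trace)λ + (det) = 0
trace = 4 + -2 = 2, det = (4)(-2) - (-5)(1) = -3
λ² - (2)λ + (-3) = 0
λ = (2 ± √((2)² - 4·(-3))) / 2 = (2 ± √16) / 2
Solving: λ = -1, 3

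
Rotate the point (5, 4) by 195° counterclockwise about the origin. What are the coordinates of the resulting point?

Rotation matrix for 195°: [[cos 195°, -sin 195°], [sin 195°, cos 195°]] ≈ [[-0.965926, 0.258819], [-0.258819, -0.965926]]
[[-0.965926, 0.258819], [-0.258819, -0.965926]] × [5, 4]ᵀ ≈ [-3.7944, -5.1578]ᵀ
Result: (-3.7944, -5.1578)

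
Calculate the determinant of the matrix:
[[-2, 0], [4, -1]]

For a 2×2 matrix [[a, b], [c, d]], det = ad - bc
det = (-2)(-1) - (0)(4) = 2 - 0 = 2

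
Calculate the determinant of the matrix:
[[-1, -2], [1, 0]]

For a 2×2 matrix [[a, b], [c, d]], det = ad - bc
det = (-1)(0) - (-2)(1) = 0 - -2 = 2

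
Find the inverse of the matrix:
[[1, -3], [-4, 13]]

For [[a,b],[c,d]], inverse = (1/det)·[[d,-b],[-c,a]]
det = (1)(13) - (-3)(-4) = 13 - 12 = 1
Inverse = [[13, 3], [4, 1]]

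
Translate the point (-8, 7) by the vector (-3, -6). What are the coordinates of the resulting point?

Translation by (-3, -6) (homogeneous matrix [[1, 0, -3], [0, 1, -6], [0, 0, 1]]):
x' = -8 + -3 = -11
y' = 7 + -6 = 1
Result: (-11, 1)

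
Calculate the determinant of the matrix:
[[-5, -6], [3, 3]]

For a 2×2 matrix [[a, b], [c, d]], det = ad - bc
det = (-5)(3) - (-6)(3) = -15 - -18 = 3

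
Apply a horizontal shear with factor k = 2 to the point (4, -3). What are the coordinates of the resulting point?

Shear matrix for horizontal shear with factor k = 2:
[[1, 2], [0, 1]]
Result: (4, -3) → (-2, -3)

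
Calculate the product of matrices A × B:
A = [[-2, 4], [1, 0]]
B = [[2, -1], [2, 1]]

Matrix multiplication:
C[0][0] = -2×2 + 4×2 = 4
C[0][1] = -2×-1 + 4×1 = 6
C[1][0] = 1×2 + 0×2 = 2
C[1][1] = 1×-1 + 0×1 = -1
Result: [[4, 6], [2, -1]]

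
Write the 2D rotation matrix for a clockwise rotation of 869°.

Rotation matrix formula: [[cos θ, -sin θ], [sin θ, cos θ]]
A clockwise rotation by 869° is equivalent to a counterclockwise rotation by -869°.
For θ = -869°:
cos(-869°) = -0.8572
sin(-869°) = -0.5150
Result: [[-0.8572, 0.5150], [-0.5150, -0.8572]]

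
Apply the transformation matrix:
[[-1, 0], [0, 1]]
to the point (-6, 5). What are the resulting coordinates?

Matrix multiplication:
[[-1, 0], [0, 1]] × [-6, 5]ᵀ
= [(-1)(-6) + (0)(5), (0)(-6) + (1)(5)]ᵀ
= [6, 5]ᵀ
Result: (6, 5)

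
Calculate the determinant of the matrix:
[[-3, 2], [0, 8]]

For a 2×2 matrix [[a, b], [c, d]], det = ad - bc
det = (-3)(8) - (2)(0) = -24 - 0 = -24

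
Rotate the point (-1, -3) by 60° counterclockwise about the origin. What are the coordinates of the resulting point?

Rotation matrix for 60°: [[cos 60°, -sin 60°], [sin 60°, cos 60°]] ≈ [[0.500000, -0.866025], [0.866025, 0.500000]]
[[0.500000, -0.866025], [0.866025, 0.500000]] × [-1, -3]ᵀ ≈ [2.0981, -2.3660]ᵀ
Result: (2.0981, -2.3660)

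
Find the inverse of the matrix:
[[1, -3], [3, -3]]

For [[a,b],[c,d]], inverse = (1/det)·[[d,-b],[-c,a]]
det = (1)(-3) - (-3)(3) = -3 - -9 = 6
Inverse = (1/6)·[[-3, 3], [-3, 1]]
= [[-1/2, 1/2], [-1/2, 1/6]]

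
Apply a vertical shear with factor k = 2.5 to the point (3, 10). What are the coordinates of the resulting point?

Shear matrix for vertical shear with factor k = 2.5:
[[1, 0], [2.50, 1]]
Result: (3, 10) → (3, 17.5)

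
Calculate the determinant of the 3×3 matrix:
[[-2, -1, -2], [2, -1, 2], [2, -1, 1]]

Expansion along first row:
det = -2·det([[-1,2],[-1,1]]) - -1·det([[2,2],[2,1]]) + -2·det([[2,-1],[2,-1]])
    = -2·(-1·1 - 2·-1) - -1·(2·1 - 2·2) + -2·(2·-1 - -1·2)
    = -2·1 - -1·-2 + -2·0
    = -2 + -2 + 0 = -4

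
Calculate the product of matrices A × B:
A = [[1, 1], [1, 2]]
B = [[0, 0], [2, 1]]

Matrix multiplication:
C[0][0] = 1×0 + 1×2 = 2
C[0][1] = 1×0 + 1×1 = 1
C[1][0] = 1×0 + 2×2 = 4
C[1][1] = 1×0 + 2×1 = 2
Result: [[2, 1], [4, 2]]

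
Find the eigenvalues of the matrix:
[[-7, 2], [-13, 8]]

Characteristic equation: det(A - λI) = 0
λ² - (trace)λ + (det) = 0
trace = -7 + 8 = 1, det = (-7)(8) - (2)(-13) = -30
λ² - (1)λ + (-30) = 0
λ = (1 ± √((1)² - 4·(-30))) / 2 = (1 ± √121) / 2
Solving: λ = -5, 6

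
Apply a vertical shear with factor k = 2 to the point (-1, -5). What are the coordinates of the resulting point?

Shear matrix for vertical shear with factor k = 2:
[[1, 0], [2, 1]]
Result: (-1, -5) → (-1, -7)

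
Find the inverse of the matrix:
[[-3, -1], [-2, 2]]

For [[a,b],[c,d]], inverse = (1/det)·[[d,-b],[-c,a]]
det = (-3)(2) - (-1)(-2) = -6 - 2 = -8
Inverse = (1/-8)·[[2, 1], [2, -3]]
= [[-1/4, -1/8], [-1/4, 3/8]]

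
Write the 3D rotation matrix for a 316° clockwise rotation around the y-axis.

Rotation matrix for clockwise 316° around y-axis:
A clockwise rotation by 316° is a counterclockwise rotation by -316°.
cos(-316°) = 0.7193, sin(-316°) = 0.6947
Result: [[0.7193, 0, 0.6947], [0, 1, 0], [-0.6947, 0, 0.7193]]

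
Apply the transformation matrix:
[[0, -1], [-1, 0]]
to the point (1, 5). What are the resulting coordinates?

Matrix multiplication:
[[0, -1], [-1, 0]] × [1, 5]ᵀ
= [(0)(1) + (-1)(5), (-1)(1) + (0)(5)]ᵀ
= [-5, -1]ᵀ
Result: (-5, -1)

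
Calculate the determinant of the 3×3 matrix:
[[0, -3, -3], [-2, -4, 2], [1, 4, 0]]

Expansion along first row:
det = 0·det([[-4,2],[4,0]]) - -3·det([[-2,2],[1,0]]) + -3·det([[-2,-4],[1,4]])
    = 0·(-4·0 - 2·4) - -3·(-2·0 - 2·1) + -3·(-2·4 - -4·1)
    = 0·-8 - -3·-2 + -3·-4
    = 0 + -6 + 12 = 6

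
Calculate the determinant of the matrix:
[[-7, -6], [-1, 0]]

For a 2×2 matrix [[a, b], [c, d]], det = ad - bc
det = (-7)(0) - (-6)(-1) = 0 - 6 = -6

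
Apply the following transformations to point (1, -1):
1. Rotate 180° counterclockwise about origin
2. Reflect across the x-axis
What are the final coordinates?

Step 1: Rotate 180° → (-1, 1)
Step 2: Reflect across x-axis → (-1, -1)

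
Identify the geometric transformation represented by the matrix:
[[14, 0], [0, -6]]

This matrix represents: non-uniform scaling by sx = 14, sy = -6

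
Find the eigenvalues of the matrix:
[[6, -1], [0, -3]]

Characteristic equation: det(A - λI) = 0
λ² - (trace)λ + (det) = 0
trace = 6 + -3 = 3, det = (6)(-3) - (-1)(0) = -18
λ² - (3)λ + (-18) = 0
λ = (3 ± √((3)² - 4·(-18))) / 2 = (3 ± √81) / 2
Solving: λ = -3, 6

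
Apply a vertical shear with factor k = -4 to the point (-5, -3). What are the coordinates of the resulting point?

Shear matrix for vertical shear with factor k = -4:
[[1, 0], [-4, 1]]
Result: (-5, -3) → (-5, 17)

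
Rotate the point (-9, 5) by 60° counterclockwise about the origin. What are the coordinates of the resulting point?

Rotation matrix for 60°: [[cos 60°, -sin 60°], [sin 60°, cos 60°]] ≈ [[0.500000, -0.866025], [0.866025, 0.500000]]
[[0.500000, -0.866025], [0.866025, 0.500000]] × [-9, 5]ᵀ ≈ [-8.8301, -5.2942]ᵀ
Result: (-8.8301, -5.2942)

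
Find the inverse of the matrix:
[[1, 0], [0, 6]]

For [[a,b],[c,d]], inverse = (1/det)·[[d,-b],[-c,a]]
det = (1)(6) - (0)(0) = 6 - 0 = 6
Inverse = (1/6)·[[6, 0], [0, 1]]
= [[1, 0], [0, 1/6]]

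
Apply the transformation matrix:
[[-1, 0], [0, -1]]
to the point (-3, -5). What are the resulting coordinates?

Matrix multiplication:
[[-1, 0], [0, -1]] × [-3, -5]ᵀ
= [(-1)(-3) + (0)(-5), (0)(-3) + (-1)(-5)]ᵀ
= [3, 5]ᵀ
Result: (3, 5)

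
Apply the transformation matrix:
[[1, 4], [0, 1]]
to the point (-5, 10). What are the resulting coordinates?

Matrix multiplication:
[[1, 4], [0, 1]] × [-5, 10]ᵀ
= [(1)(-5) + (4)(10), (0)(-5) + (1)(10)]ᵀ
= [35, 10]ᵀ
Result: (35, 10)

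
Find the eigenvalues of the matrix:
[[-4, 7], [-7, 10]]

Characteristic equation: det(A - λI) = 0
λ² - (trace)λ + (det) = 0
trace = -4 + 10 = 6, det = (-4)(10) - (7)(-7) = 9
λ² - (6)λ + (9) = 0
λ = (6 ± √((6)² - 4·(9))) / 2 = (6 ± √0) / 2
Solving: λ = 3, 3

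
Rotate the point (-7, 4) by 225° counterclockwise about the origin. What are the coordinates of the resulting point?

Rotation matrix for 225°: [[cos 225°, -sin 225°], [sin 225°, cos 225°]] ≈ [[-0.707107, 0.707107], [-0.707107, -0.707107]]
[[-0.707107, 0.707107], [-0.707107, -0.707107]] × [-7, 4]ᵀ ≈ [7.7782, 2.1213]ᵀ
Result: (7.7782, 2.1213)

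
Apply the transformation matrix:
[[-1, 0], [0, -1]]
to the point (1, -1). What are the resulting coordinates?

Matrix multiplication:
[[-1, 0], [0, -1]] × [1, -1]ᵀ
= [(-1)(1) + (0)(-1), (0)(1) + (-1)(-1)]ᵀ
= [-1, 1]ᵀ
Result: (-1, 1)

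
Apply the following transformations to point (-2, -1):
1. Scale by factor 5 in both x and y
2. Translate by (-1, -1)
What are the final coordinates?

Step 1: Scale (-2, -1) by 5 → (-10, -5)
Step 2: Translate by (-1, -1) → (-11, -6)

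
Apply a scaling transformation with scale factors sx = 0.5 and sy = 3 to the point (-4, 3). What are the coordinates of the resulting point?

Scaling matrix:
[[0.50, 0], [0, 3]]
Result: (-4 × 0.5, 3 × 3) = (-2, 9)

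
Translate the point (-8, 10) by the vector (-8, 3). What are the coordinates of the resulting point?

Translation by (-8, 3) (homogeneous matrix [[1, 0, -8], [0, 1, 3], [0, 0, 1]]):
x' = -8 + -8 = -16
y' = 10 + 3 = 13
Result: (-16, 13)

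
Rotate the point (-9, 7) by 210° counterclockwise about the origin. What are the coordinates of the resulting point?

Rotation matrix for 210°: [[cos 210°, -sin 210°], [sin 210°, cos 210°]] ≈ [[-0.866025, 0.500000], [-0.500000, -0.866025]]
[[-0.866025, 0.500000], [-0.500000, -0.866025]] × [-9, 7]ᵀ ≈ [11.2942, -1.5622]ᵀ
Result: (11.2942, -1.5622)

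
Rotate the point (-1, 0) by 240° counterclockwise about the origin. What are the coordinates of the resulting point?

Rotation matrix for 240°: [[cos 240°, -sin 240°], [sin 240°, cos 240°]] ≈ [[-0.500000, 0.866025], [-0.866025, -0.500000]]
[[-0.500000, 0.866025], [-0.866025, -0.500000]] × [-1, 0]ᵀ ≈ [0.5000, 0.8660]ᵀ
Result: (0.5000, 0.8660)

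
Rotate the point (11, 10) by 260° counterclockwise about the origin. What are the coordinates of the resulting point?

Rotation matrix for 260°: [[cos 260°, -sin 260°], [sin 260°, cos 260°]] ≈ [[-0.173648, 0.984808], [-0.984808, -0.173648]]
[[-0.173648, 0.984808], [-0.984808, -0.173648]] × [11, 10]ᵀ ≈ [7.9379, -12.5694]ᵀ
Result: (7.9379, -12.5694)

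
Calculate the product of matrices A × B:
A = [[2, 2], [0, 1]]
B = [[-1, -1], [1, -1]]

Matrix multiplication:
C[0][0] = 2×-1 + 2×1 = 0
C[0][1] = 2×-1 + 2×-1 = -4
C[1][0] = 0×-1 + 1×1 = 1
C[1][1] = 0×-1 + 1×-1 = -1
Result: [[0, -4], [1, -1]]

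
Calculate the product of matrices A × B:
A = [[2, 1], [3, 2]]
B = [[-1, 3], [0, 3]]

Matrix multiplication:
C[0][0] = 2×-1 + 1×0 = -2
C[0][1] = 2×3 + 1×3 = 9
C[1][0] = 3×-1 + 2×0 = -3
C[1][1] = 3×3 + 2×3 = 15
Result: [[-2, 9], [-3, 15]]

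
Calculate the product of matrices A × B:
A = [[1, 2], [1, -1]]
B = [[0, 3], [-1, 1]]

Matrix multiplication:
C[0][0] = 1×0 + 2×-1 = -2
C[0][1] = 1×3 + 2×1 = 5
C[1][0] = 1×0 + -1×-1 = 1
C[1][1] = 1×3 + -1×1 = 2
Result: [[-2, 5], [1, 2]]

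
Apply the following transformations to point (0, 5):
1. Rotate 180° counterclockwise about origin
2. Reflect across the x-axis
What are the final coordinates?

Step 1: Rotate 180° → (0, -5)
Step 2: Reflect across x-axis → (0, 5)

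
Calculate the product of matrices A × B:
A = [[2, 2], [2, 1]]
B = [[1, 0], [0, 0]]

Matrix multiplication:
C[0][0] = 2×1 + 2×0 = 2
C[0][1] = 2×0 + 2×0 = 0
C[1][0] = 2×1 + 1×0 = 2
C[1][1] = 2×0 + 1×0 = 0
Result: [[2, 0], [2, 0]]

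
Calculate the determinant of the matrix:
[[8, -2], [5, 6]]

For a 2×2 matrix [[a, b], [c, d]], det = ad - bc
det = (8)(6) - (-2)(5) = 48 - -10 = 58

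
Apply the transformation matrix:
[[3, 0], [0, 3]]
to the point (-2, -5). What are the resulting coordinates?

Matrix multiplication:
[[3, 0], [0, 3]] × [-2, -5]ᵀ
= [(3)(-2) + (0)(-5), (0)(-2) + (3)(-5)]ᵀ
= [-6, -15]ᵀ
Result: (-6, -15)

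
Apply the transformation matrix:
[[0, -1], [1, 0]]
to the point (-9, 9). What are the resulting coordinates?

Matrix multiplication:
[[0, -1], [1, 0]] × [-9, 9]ᵀ
= [(0)(-9) + (-1)(9), (1)(-9) + (0)(9)]ᵀ
= [-9, -9]ᵀ
Result: (-9, -9)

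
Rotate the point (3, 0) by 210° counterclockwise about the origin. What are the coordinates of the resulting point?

Rotation matrix for 210°: [[cos 210°, -sin 210°], [sin 210°, cos 210°]] ≈ [[-0.866025, 0.500000], [-0.500000, -0.866025]]
[[-0.866025, 0.500000], [-0.500000, -0.866025]] × [3, 0]ᵀ ≈ [-2.5981, -1.5000]ᵀ
Result: (-2.5981, -1.5000)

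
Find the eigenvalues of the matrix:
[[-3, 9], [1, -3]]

Characteristic equation: det(A - λI) = 0
λ² - (trace)λ + (det) = 0
trace = -3 + -3 = -6, det = (-3)(-3) - (9)(1) = 0
λ² - (-6)λ + (0) = 0
λ = (-6 ± √((-6)² - 4·(0))) / 2 = (-6 ± √36) / 2
Solving: λ = -6, 0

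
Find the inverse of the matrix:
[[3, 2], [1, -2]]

For [[a,b],[c,d]], inverse = (1/det)·[[d,-b],[-c,a]]
det = (3)(-2) - (2)(1) = -6 - 2 = -8
Inverse = (1/-8)·[[-2, -2], [-1, 3]]
= [[1/4, 1/4], [1/8, -3/8]]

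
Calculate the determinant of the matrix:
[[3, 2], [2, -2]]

For a 2×2 matrix [[a, b], [c, d]], det = ad - bc
det = (3)(-2) - (2)(2) = -6 - 4 = -10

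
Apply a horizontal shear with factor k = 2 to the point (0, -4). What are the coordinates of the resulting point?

Shear matrix for horizontal shear with factor k = 2:
[[1, 2], [0, 1]]
Result: (0, -4) → (-8, -4)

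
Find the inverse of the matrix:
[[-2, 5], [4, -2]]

For [[a,b],[c,d]], inverse = (1/det)·[[d,-b],[-c,a]]
det = (-2)(-2) - (5)(4) = 4 - 20 = -16
Inverse = (1/-16)·[[-2, -5], [-4, -2]]
= [[1/8, 5/16], [1/4, 1/8]]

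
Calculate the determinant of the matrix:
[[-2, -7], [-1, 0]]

For a 2×2 matrix [[a, b], [c, d]], det = ad - bc
det = (-2)(0) - (-7)(-1) = 0 - 7 = -7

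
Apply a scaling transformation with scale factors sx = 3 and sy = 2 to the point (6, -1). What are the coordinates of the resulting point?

Scaling matrix:
[[3, 0], [0, 2]]
Result: (6 × 3, -1 × 2) = (18, -2)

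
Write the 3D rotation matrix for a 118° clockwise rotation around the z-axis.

Rotation matrix for clockwise 118° around z-axis:
A clockwise rotation by 118° is a counterclockwise rotation by -118°.
cos(-118°) = -0.4695, sin(-118°) = -0.8829
Result: [[-0.4695, 0.8829, 0], [-0.8829, -0.4695, 0], [0, 0, 1]]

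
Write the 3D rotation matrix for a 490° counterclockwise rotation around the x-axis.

Rotation matrix for counterclockwise 490° around x-axis:
cos(490°) = -0.6428, sin(490°) = 0.7660
Result: [[1, 0, 0], [0, -0.6428, -0.7660], [0, 0.7660, -0.6428]]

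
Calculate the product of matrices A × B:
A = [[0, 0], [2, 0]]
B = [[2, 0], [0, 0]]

Matrix multiplication:
C[0][0] = 0×2 + 0×0 = 0
C[0][1] = 0×0 + 0×0 = 0
C[1][0] = 2×2 + 0×0 = 4
C[1][1] = 2×0 + 0×0 = 0
Result: [[0, 0], [4, 0]]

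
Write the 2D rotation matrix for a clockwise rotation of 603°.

Rotation matrix formula: [[cos θ, -sin θ], [sin θ, cos θ]]
A clockwise rotation by 603° is equivalent to a counterclockwise rotation by -603°.
For θ = -603°:
cos(-603°) = -0.4540
sin(-603°) = 0.8910
Result: [[-0.4540, -0.8910], [0.8910, -0.4540]]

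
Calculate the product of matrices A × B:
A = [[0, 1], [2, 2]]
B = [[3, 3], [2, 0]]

Matrix multiplication:
C[0][0] = 0×3 + 1×2 = 2
C[0][1] = 0×3 + 1×0 = 0
C[1][0] = 2×3 + 2×2 = 10
C[1][1] = 2×3 + 2×0 = 6
Result: [[2, 0], [10, 6]]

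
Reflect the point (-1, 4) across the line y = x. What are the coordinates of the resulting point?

Reflection across line y = x: (-1, 4) → (4, -1)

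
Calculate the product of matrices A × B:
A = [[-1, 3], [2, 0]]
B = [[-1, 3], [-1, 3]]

Matrix multiplication:
C[0][0] = -1×-1 + 3×-1 = -2
C[0][1] = -1×3 + 3×3 = 6
C[1][0] = 2×-1 + 0×-1 = -2
C[1][1] = 2×3 + 0×3 = 6
Result: [[-2, 6], [-2, 6]]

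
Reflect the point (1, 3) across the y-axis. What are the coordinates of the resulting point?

Reflection across y-axis: (1, 3) → (-1, 3)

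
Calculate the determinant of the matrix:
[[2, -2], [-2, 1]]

For a 2×2 matrix [[a, b], [c, d]], det = ad - bc
det = (2)(1) - (-2)(-2) = 2 - 4 = -2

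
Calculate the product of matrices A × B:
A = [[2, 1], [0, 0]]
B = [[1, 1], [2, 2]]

Matrix multiplication:
C[0][0] = 2×1 + 1×2 = 4
C[0][1] = 2×1 + 1×2 = 4
C[1][0] = 0×1 + 0×2 = 0
C[1][1] = 0×1 + 0×2 = 0
Result: [[4, 4], [0, 0]]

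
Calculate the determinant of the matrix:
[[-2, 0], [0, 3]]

For a 2×2 matrix [[a, b], [c, d]], det = ad - bc
det = (-2)(3) - (0)(0) = -6 - 0 = -6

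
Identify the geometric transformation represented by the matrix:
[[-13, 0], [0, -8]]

This matrix represents: non-uniform scaling by sx = -13, sy = -8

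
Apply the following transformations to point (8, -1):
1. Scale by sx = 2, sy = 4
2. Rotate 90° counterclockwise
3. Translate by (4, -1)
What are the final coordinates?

Step 1: Scale → (16, -4)
Step 2: Rotate 90° → (4, 16)
Step 3: Translate → (8, 15)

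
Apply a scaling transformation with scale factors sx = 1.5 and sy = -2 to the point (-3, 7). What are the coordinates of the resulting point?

Scaling matrix:
[[1.50, 0], [0, -2]]
Result: (-3 × 1.5, 7 × -2) = (-4.5, -14)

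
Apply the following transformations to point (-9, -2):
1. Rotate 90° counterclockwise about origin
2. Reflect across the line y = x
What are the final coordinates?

Step 1: Rotate 90° → (2, -9)
Step 2: Reflect across line y = x → (-9, 2)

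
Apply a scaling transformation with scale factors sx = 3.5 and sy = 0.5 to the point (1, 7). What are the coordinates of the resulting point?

Scaling matrix:
[[3.50, 0], [0, 0.50]]
Result: (1 × 3.5, 7 × 0.5) = (3.5, 3.5)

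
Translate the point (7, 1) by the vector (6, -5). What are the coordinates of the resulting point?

Translation by (6, -5) (homogeneous matrix [[1, 0, 6], [0, 1, -5], [0, 0, 1]]):
x' = 7 + 6 = 13
y' = 1 + -5 = -4
Result: (13, -4)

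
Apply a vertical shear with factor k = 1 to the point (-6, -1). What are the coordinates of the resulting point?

Shear matrix for vertical shear with factor k = 1:
[[1, 0], [1, 1]]
Result: (-6, -1) → (-6, -7)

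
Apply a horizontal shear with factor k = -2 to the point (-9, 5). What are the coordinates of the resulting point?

Shear matrix for horizontal shear with factor k = -2:
[[1, -2], [0, 1]]
Result: (-9, 5) → (-19, 5)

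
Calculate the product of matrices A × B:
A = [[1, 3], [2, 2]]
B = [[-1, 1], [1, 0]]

Matrix multiplication:
C[0][0] = 1×-1 + 3×1 = 2
C[0][1] = 1×1 + 3×0 = 1
C[1][0] = 2×-1 + 2×1 = 0
C[1][1] = 2×1 + 2×0 = 2
Result: [[2, 1], [0, 2]]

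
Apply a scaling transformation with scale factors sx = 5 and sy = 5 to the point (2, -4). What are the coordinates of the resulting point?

Scaling matrix:
[[5, 0], [0, 5]]
Result: (2 × 5, -4 × 5) = (10, -20)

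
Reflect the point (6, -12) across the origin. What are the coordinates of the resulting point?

Reflection across origin: (6, -12) → (-6, 12)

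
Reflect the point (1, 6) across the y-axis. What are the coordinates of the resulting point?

Reflection across y-axis: (1, 6) → (-1, 6)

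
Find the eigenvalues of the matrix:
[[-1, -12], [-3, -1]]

Characteristic equation: det(A - λI) = 0
λ² - (trace)λ + (det) = 0
trace = -1 + -1 = -2, det = (-1)(-1) - (-12)(-3) = -35
λ² - (-2)λ + (-35) = 0
λ = (-2 ± √((-2)² - 4·(-35))) / 2 = (-2 ± √144) / 2
Solving: λ = -7, 5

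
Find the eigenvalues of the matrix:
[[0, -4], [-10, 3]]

Characteristic equation: det(A - λI) = 0
λ² - (trace)λ + (det) = 0
trace = 0 + 3 = 3, det = (0)(3) - (-4)(-10) = -40
λ² - (3)λ + (-40) = 0
λ = (3 ± √((3)² - 4·(-40))) / 2 = (3 ± √169) / 2
Solving: λ = -5, 8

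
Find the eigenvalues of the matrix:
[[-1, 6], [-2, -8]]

Characteristic equation: det(A - λI) = 0
λ² - (trace)λ + (det) = 0
trace = -1 + -8 = -9, det = (-1)(-8) - (6)(-2) = 20
λ² - (-9)λ + (20) = 0
λ = (-9 ± √((-9)² - 4·(20))) / 2 = (-9 ± √1) / 2
Solving: λ = -5, -4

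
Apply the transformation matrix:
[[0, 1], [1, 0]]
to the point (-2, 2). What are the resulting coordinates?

Matrix multiplication:
[[0, 1], [1, 0]] × [-2, 2]ᵀ
= [(0)(-2) + (1)(2), (1)(-2) + (0)(2)]ᵀ
= [2, -2]ᵀ
Result: (2, -2)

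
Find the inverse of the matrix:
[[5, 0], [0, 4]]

For [[a,b],[c,d]], inverse = (1/det)·[[d,-b],[-c,a]]
det = (5)(4) - (0)(0) = 20 - 0 = 20
Inverse = (1/20)·[[4, 0], [0, 5]]
= [[1/5, 0], [0, 1/4]]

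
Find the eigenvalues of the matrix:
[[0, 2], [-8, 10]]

Characteristic equation: det(A - λI) = 0
λ² - (trace)λ + (det) = 0
trace = 0 + 10 = 10, det = (0)(10) - (2)(-8) = 16
λ² - (10)λ + (16) = 0
λ = (10 ± √((10)² - 4·(16))) / 2 = (10 ± √36) / 2
Solving: λ = 2, 8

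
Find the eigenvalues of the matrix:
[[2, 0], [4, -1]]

Characteristic equation: det(A - λI) = 0
λ² - (trace)λ + (det) = 0
trace = 2 + -1 = 1, det = (2)(-1) - (0)(4) = -2
λ² - (1)λ + (-2) = 0
λ = (1 ± √((1)² - 4·(-2))) / 2 = (1 ± √9) / 2
Solving: λ = -1, 2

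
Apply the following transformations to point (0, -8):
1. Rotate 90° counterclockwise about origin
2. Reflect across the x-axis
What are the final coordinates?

Step 1: Rotate 90° → (8, 0)
Step 2: Reflect across x-axis → (8, 0)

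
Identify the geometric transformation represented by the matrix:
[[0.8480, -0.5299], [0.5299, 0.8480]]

This matrix represents: rotation by 32° counterclockwise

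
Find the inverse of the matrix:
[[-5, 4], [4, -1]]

For [[a,b],[c,d]], inverse = (1/det)·[[d,-b],[-c,a]]
det = (-5)(-1) - (4)(4) = 5 - 16 = -11
Inverse = (1/-11)·[[-1, -4], [-4, -5]]
= [[1/11, 4/11], [4/11, 5/11]]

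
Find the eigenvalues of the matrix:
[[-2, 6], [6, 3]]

Characteristic equation: det(A - λI) = 0
λ² - (trace)λ + (det) = 0
trace = -2 + 3 = 1, det = (-2)(3) - (6)(6) = -42
λ² - (1)λ + (-42) = 0
λ = (1 ± √((1)² - 4·(-42))) / 2 = (1 ± √169) / 2
Solving: λ = -6, 7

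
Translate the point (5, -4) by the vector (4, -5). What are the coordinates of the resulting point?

Translation by (4, -5) (homogeneous matrix [[1, 0, 4], [0, 1, -5], [0, 0, 1]]):
x' = 5 + 4 = 9
y' = -4 + -5 = -9
Result: (9, -9)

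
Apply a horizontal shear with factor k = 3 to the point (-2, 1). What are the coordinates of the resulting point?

Shear matrix for horizontal shear with factor k = 3:
[[1, 3], [0, 1]]
Result: (-2, 1) → (1, 1)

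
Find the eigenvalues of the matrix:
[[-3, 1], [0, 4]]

Characteristic equation: det(A - λI) = 0
λ² - (trace)λ + (det) = 0
trace = -3 + 4 = 1, det = (-3)(4) - (1)(0) = -12
λ² - (1)λ + (-12) = 0
λ = (1 ± √((1)² - 4·(-12))) / 2 = (1 ± √49) / 2
Solving: λ = -3, 4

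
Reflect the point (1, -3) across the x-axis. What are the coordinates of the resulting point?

Reflection across x-axis: (1, -3) → (1, 3)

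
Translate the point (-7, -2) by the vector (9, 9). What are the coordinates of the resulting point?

Translation by (9, 9) (homogeneous matrix [[1, 0, 9], [0, 1, 9], [0, 0, 1]]):
x' = -7 + 9 = 2
y' = -2 + 9 = 7
Result: (2, 7)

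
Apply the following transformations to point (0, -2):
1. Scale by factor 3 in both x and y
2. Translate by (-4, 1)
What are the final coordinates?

Step 1: Scale (0, -2) by 3 → (0, -6)
Step 2: Translate by (-4, 1) → (-4, -5)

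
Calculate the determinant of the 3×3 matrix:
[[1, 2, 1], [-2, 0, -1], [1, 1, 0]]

Expansion along first row:
det = 1·det([[0,-1],[1,0]]) - 2·det([[-2,-1],[1,0]]) + 1·det([[-2,0],[1,1]])
    = 1·(0·0 - -1·1) - 2·(-2·0 - -1·1) + 1·(-2·1 - 0·1)
    = 1·1 - 2·1 + 1·-2
    = 1 + -2 + -2 = -3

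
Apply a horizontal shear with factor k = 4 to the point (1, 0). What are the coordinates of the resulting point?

Shear matrix for horizontal shear with factor k = 4:
[[1, 4], [0, 1]]
Result: (1, 0) → (1, 0)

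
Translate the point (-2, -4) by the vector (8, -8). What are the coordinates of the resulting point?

Translation by (8, -8) (homogeneous matrix [[1, 0, 8], [0, 1, -8], [0, 0, 1]]):
x' = -2 + 8 = 6
y' = -4 + -8 = -12
Result: (6, -12)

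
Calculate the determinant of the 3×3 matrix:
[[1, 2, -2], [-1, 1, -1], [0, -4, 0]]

Expansion along first row:
det = 1·det([[1,-1],[-4,0]]) - 2·det([[-1,-1],[0,0]]) + -2·det([[-1,1],[0,-4]])
    = 1·(1·0 - -1·-4) - 2·(-1·0 - -1·0) + -2·(-1·-4 - 1·0)
    = 1·-4 - 2·0 + -2·4
    = -4 + 0 + -8 = -12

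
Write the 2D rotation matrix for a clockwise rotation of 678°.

Rotation matrix formula: [[cos θ, -sin θ], [sin θ, cos θ]]
A clockwise rotation by 678° is equivalent to a counterclockwise rotation by -678°.
For θ = -678°:
cos(-678°) = 0.7431
sin(-678°) = 0.6691
Result: [[0.7431, -0.6691], [0.6691, 0.7431]]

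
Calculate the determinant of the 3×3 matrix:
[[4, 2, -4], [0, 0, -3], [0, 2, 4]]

Expansion along first row:
det = 4·det([[0,-3],[2,4]]) - 2·det([[0,-3],[0,4]]) + -4·det([[0,0],[0,2]])
    = 4·(0·4 - -3·2) - 2·(0·4 - -3·0) + -4·(0·2 - 0·0)
    = 4·6 - 2·0 + -4·0
    = 24 + 0 + 0 = 24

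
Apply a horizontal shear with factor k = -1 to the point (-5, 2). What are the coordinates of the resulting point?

Shear matrix for horizontal shear with factor k = -1:
[[1, -1], [0, 1]]
Result: (-5, 2) → (-7, 2)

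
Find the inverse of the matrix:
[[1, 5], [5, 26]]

For [[a,b],[c,d]], inverse = (1/det)·[[d,-b],[-c,a]]
det = (1)(26) - (5)(5) = 26 - 25 = 1
Inverse = [[26, -5], [-5, 1]]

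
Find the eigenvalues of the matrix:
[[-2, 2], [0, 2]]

Characteristic equation: det(A - λI) = 0
λ² - (trace)λ + (det) = 0
trace = -2 + 2 = 0, det = (-2)(2) - (2)(0) = -4
λ² - (0)λ + (-4) = 0
λ = (0 ± √((0)² - 4·(-4))) / 2 = (0 ± √16) / 2
Solving: λ = -2, 2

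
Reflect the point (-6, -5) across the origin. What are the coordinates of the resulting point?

Reflection across origin: (-6, -5) → (6, 5)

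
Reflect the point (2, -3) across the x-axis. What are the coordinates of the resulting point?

Reflection across x-axis: (2, -3) → (2, 3)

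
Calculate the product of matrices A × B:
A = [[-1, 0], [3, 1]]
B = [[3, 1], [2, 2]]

Matrix multiplication:
C[0][0] = -1×3 + 0×2 = -3
C[0][1] = -1×1 + 0×2 = -1
C[1][0] = 3×3 + 1×2 = 11
C[1][1] = 3×1 + 1×2 = 5
Result: [[-3, -1], [11, 5]]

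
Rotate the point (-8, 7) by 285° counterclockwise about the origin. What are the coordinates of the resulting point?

Rotation matrix for 285°: [[cos 285°, -sin 285°], [sin 285°, cos 285°]] ≈ [[0.258819, 0.965926], [-0.965926, 0.258819]]
[[0.258819, 0.965926], [-0.965926, 0.258819]] × [-8, 7]ᵀ ≈ [4.6909, 9.5391]ᵀ
Result: (4.6909, 9.5391)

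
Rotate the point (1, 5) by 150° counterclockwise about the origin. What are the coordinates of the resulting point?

Rotation matrix for 150°: [[cos 150°, -sin 150°], [sin 150°, cos 150°]] ≈ [[-0.866025, -0.500000], [0.500000, -0.866025]]
[[-0.866025, -0.500000], [0.500000, -0.866025]] × [1, 5]ᵀ ≈ [-3.3660, -3.8301]ᵀ
Result: (-3.3660, -3.8301)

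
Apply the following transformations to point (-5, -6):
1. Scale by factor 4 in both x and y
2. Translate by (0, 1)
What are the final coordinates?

Step 1: Scale (-5, -6) by 4 → (-20, -24)
Step 2: Translate by (0, 1) → (-20, -23)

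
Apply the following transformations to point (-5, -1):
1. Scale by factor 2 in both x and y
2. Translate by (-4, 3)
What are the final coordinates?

Step 1: Scale (-5, -1) by 2 → (-10, -2)
Step 2: Translate by (-4, 3) → (-14, 1)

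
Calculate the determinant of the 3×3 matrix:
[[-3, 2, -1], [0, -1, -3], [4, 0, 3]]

Expansion along first row:
det = -3·det([[-1,-3],[0,3]]) - 2·det([[0,-3],[4,3]]) + -1·det([[0,-1],[4,0]])
    = -3·(-1·3 - -3·0) - 2·(0·3 - -3·4) + -1·(0·0 - -1·4)
    = -3·-3 - 2·12 + -1·4
    = 9 + -24 + -4 = -19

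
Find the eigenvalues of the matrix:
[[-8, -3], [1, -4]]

Characteristic equation: det(A - λI) = 0
λ² - (trace)λ + (det) = 0
trace = -8 + -4 = -12, det = (-8)(-4) - (-3)(1) = 35
λ² - (-12)λ + (35) = 0
λ = (-12 ± √((-12)² - 4·(35))) / 2 = (-12 ± √4) / 2
Solving: λ = -7, -5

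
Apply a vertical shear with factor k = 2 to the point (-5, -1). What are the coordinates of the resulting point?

Shear matrix for vertical shear with factor k = 2:
[[1, 0], [2, 1]]
Result: (-5, -1) → (-5, -11)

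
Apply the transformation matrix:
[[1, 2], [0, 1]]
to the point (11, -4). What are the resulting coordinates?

Matrix multiplication:
[[1, 2], [0, 1]] × [11, -4]ᵀ
= [(1)(11) + (2)(-4), (0)(11) + (1)(-4)]ᵀ
= [3, -4]ᵀ
Result: (3, -4)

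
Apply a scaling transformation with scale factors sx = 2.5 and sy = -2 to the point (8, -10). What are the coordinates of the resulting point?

Scaling matrix:
[[2.50, 0], [0, -2]]
Result: (8 × 2.5, -10 × -2) = (20, 20)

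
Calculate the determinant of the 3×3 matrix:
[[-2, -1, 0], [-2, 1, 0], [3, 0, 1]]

Expansion along first row:
det = -2·det([[1,0],[0,1]]) - -1·det([[-2,0],[3,1]]) + 0·det([[-2,1],[3,0]])
    = -2·(1·1 - 0·0) - -1·(-2·1 - 0·3) + 0·(-2·0 - 1·3)
    = -2·1 - -1·-2 + 0·-3
    = -2 + -2 + 0 = -4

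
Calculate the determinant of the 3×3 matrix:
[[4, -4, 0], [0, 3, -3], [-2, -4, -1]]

Expansion along first row:
det = 4·det([[3,-3],[-4,-1]]) - -4·det([[0,-3],[-2,-1]]) + 0·det([[0,3],[-2,-4]])
    = 4·(3·-1 - -3·-4) - -4·(0·-1 - -3·-2) + 0·(0·-4 - 3·-2)
    = 4·-15 - -4·-6 + 0·6
    = -60 + -24 + 0 = -84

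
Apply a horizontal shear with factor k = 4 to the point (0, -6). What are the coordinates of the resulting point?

Shear matrix for horizontal shear with factor k = 4:
[[1, 4], [0, 1]]
Result: (0, -6) → (-24, -6)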